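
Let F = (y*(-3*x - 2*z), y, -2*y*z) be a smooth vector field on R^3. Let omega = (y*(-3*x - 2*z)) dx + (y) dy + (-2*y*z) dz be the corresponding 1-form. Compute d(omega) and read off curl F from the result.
d(omega) = (-2*z) dy ∧ dz + (-2*y) dz ∧ dx + (3*x + 2*z) dx ∧ dy; curl F = (-2*z, -2*y, 3*x + 2*z)

d omega = sum_{i<j} (∂f_j/∂x_i - ∂f_i/∂x_j) dx_i ∧ dx_j. Under the identification (dy ∧ dz, dz ∧ dx, dx ∧ dy) ↔ (e_x, e_y, e_z), the coefficients are exactly the components of curl F. Compute:
  ∂R/∂y - ∂Q/∂z = (-2*z) - (0) = -2*z
  ∂P/∂z - ∂R/∂x = (-2*y) - (0) = -2*y
  ∂Q/∂x - ∂P/∂y = (0) - (-3*x - 2*z) = 3*x + 2*z.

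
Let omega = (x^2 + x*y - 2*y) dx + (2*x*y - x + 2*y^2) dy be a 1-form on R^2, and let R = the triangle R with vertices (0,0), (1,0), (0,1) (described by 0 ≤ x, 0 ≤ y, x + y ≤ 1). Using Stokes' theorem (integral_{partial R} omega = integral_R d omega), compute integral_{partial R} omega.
integral_(partial R) omega = 2/3

Stokes: integral_partial_R omega = integral_R d omega with d omega = (∂Q/∂x - ∂P/∂y) dx ∧ dy.
  ∂Q/∂x = 2*y - 1
  ∂P/∂y = x - 2
  integrand = ∂Q/∂x - ∂P/∂y = -x + 2*y + 1.
Integrating over R: integral_0^1 integral_0^{1-x} (-x + 2*y + 1) dy dx = 2/3.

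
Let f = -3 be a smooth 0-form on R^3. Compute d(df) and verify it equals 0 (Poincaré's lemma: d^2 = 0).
d(df) = 0

Step 1: df = sum_i (∂f/∂x_i) dx_i = (0) dx + (0) dy + (0) dz.
Step 2: Apply d again. Using the 1-form formula, the coefficient of dx ∧ dy in d(df) is ∂^2 f/∂x ∂y - ∂^2 f/∂y ∂x = (0) - (0) = 0 (equality of mixed partials for smooth f).
Similarly for dx ∧ dz and dy ∧ dz — all coefficients vanish. So d(df) = 0.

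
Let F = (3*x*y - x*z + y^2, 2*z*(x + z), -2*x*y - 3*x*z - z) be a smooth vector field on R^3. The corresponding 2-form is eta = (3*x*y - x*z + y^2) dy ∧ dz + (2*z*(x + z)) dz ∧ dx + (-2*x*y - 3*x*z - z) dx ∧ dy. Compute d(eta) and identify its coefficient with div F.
d(eta) = (-3*x + 3*y - z - 1) dx ∧ dy ∧ dz; div F = -3*x + 3*y - z - 1

For a 2-form in R^3 of the form above, applying d gives a 3-form with coefficient ∂P/∂x + ∂Q/∂y + ∂R/∂z:
  ∂P/∂x = 3*y - z
  ∂Q/∂y = 0
  ∂R/∂z = -3*x - 1
Sum = -3*x + 3*y - z - 1, which is exactly div F.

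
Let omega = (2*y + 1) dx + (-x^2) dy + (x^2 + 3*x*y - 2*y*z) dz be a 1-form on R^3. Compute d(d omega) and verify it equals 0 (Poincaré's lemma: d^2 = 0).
d(d omega) = 0

Step 1: d omega = sum_{i<j} (∂f_j/∂x_i - ∂f_i/∂x_j) dx_i ∧ dx_j:
  coeff of dx ∧ dy: -2*x - 2
  coeff of dx ∧ dz: 2*x + 3*y
  coeff of dy ∧ dz: 3*x - 2*z
Step 2: Apply d again to each 2-form coefficient. The only possible 3-form in R^3 is dx ∧ dy ∧ dz, with coefficient
  ∂(coeff of dy∧dz)/∂x - ∂(coeff of dx∧dz)/∂y + ∂(coeff of dx∧dy)/∂z
  = ∂/∂x (3*x - 2*z) - ∂/∂y (2*x + 3*y) + ∂/∂z (-2*x - 2).
Each of these terms simplifies to sums of mixed partials that cancel in pairs. The result is 0 (by equality of mixed partials for smooth functions — Schwarz / Clairaut).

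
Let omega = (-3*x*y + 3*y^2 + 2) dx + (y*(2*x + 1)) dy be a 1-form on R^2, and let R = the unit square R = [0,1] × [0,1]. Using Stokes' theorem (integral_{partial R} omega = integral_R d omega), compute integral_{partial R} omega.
integral_(partial R) omega = -1/2

Stokes: integral_partial_R omega = integral_R d omega with d omega = (∂Q/∂x - ∂P/∂y) dx ∧ dy.
  ∂Q/∂x = 2*y
  ∂P/∂y = -3*x + 6*y
  integrand = ∂Q/∂x - ∂P/∂y = 3*x - 4*y.
Integrating over R: integral_0^1 integral_0^1 (3*x - 4*y) dx dy = -1/2.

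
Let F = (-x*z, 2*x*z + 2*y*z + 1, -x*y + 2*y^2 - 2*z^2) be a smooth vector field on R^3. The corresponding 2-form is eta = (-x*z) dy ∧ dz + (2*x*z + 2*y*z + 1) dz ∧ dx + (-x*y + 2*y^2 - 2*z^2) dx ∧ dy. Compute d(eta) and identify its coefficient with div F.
d(eta) = (-3*z) dx ∧ dy ∧ dz; div F = -3*z

For a 2-form in R^3 of the form above, applying d gives a 3-form with coefficient ∂P/∂x + ∂Q/∂y + ∂R/∂z:
  ∂P/∂x = -z
  ∂Q/∂y = 2*z
  ∂R/∂z = -4*z
Sum = -3*z, which is exactly div F.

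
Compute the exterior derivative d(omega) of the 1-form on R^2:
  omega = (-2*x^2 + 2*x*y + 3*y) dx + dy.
d(omega) = (-2*x - 3) dx ∧ dy

For a 1-form omega = sum_i f_i dx_i, the exterior derivative is
  d(omega) = sum_{i < j} (∂f_j/∂x_i - ∂f_i/∂x_j) dx_i ∧ dx_j.
  coefficient of dx ∧ dy: ∂f_2/∂x - ∂f_1/∂y = ∂(1)/∂x - ∂(-2*x^2 + 2*x*y + 3*y)/∂y = -2*x - 3
Assembling: d(omega) = (-2*x - 3) dx ∧ dy.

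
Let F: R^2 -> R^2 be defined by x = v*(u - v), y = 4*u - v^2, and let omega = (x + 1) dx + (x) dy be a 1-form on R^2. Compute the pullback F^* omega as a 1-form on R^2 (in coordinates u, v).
F^* omega = (v*(u*v + 4*u - v^2 - 4*v + 1)) du + (u^2*v - 5*u*v^2 + u + 4*v^3 - 2*v) dv

Using F^*(f dg) = (f ∘ F) d(g ∘ F), substitute each coordinate x_i by F_i(u, v) in f_i, and replace dx_i by d F_i = (∂F_i/∂u) du + (∂F_i/∂v) dv.
  For the x component: f_1(F) = u*v - v^2 + 1; d F_1 = (v) du + (u - 2*v) dv
  For the y component: f_2(F) = v*(u - v); d F_2 = (4) du + (-2*v) dv
Combining and collecting du, dv coefficients:
  coeff of du: v*(u*v + 4*u - v^2 - 4*v + 1)
  coeff of dv: u^2*v - 5*u*v^2 + u + 4*v^3 - 2*v
F^* omega = (v*(u*v + 4*u - v^2 - 4*v + 1)) du + (u^2*v - 5*u*v^2 + u + 4*v^3 - 2*v) dv.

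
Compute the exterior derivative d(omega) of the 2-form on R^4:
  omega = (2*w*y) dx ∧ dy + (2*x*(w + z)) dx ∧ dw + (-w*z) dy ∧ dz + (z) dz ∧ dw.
d(omega) = (2*y) dx ∧ dy ∧ dw + (-2*x) dx ∧ dz ∧ dw + (-z) dy ∧ dz ∧ dw

For a 2-form omega = sum_{i<j} g_{ij} dx_i ∧ dx_j, the exterior derivative is
  d(omega) = sum_{i<j} d(g_{ij}) ∧ dx_i ∧ dx_j = sum_{i<j, k} (∂g_{ij}/∂x_k) dx_k ∧ dx_i ∧ dx_j.
Expand each term, using dx_k ∧ dx_i ∧ dx_j = sgn(permutation) dx_{(a)} ∧ dx_{(b)} ∧ dx_{(c)} with (a < b < c) sorted:
  d(2*w*y) includes (∂/∂w)(2*w*y) dw = (2*y) dw, which multiplied by dx ∧ dy gives (2*y) dx ∧ dy ∧ dw
  d(2*x*(w + z)) includes (∂/∂z)(2*x*(w + z)) dz = (2*x) dz, which multiplied by dx ∧ dw gives (-2*x) dx ∧ dz ∧ dw
  d(-w*z) includes (∂/∂w)(-w*z) dw = (-z) dw, which multiplied by dy ∧ dz gives (-z) dy ∧ dz ∧ dw
Collecting like 3-forms: d(omega) = (2*y) dx ∧ dy ∧ dw + (-2*x) dx ∧ dz ∧ dw + (-z) dy ∧ dz ∧ dw.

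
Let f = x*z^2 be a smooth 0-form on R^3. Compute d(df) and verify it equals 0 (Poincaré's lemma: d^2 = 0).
d(df) = 0

Step 1: df = sum_i (∂f/∂x_i) dx_i = (z^2) dx + (0) dy + (2*x*z) dz.
Step 2: Apply d again. Using the 1-form formula, the coefficient of dx ∧ dy in d(df) is ∂^2 f/∂x ∂y - ∂^2 f/∂y ∂x = (0) - (0) = 0 (equality of mixed partials for smooth f).
Similarly for dx ∧ dz and dy ∧ dz — all coefficients vanish. So d(df) = 0.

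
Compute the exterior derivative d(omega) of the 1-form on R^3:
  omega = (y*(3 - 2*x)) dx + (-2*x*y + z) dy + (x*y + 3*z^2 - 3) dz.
d(omega) = (2*x - 2*y - 3) dx ∧ dy + (y) dx ∧ dz + (x - 1) dy ∧ dz

For a 1-form omega = sum_i f_i dx_i, the exterior derivative is
  d(omega) = sum_{i < j} (∂f_j/∂x_i - ∂f_i/∂x_j) dx_i ∧ dx_j.
  coefficient of dx ∧ dy: ∂f_2/∂x - ∂f_1/∂y = ∂(-2*x*y + z)/∂x - ∂(y*(3 - 2*x))/∂y = 2*x - 2*y - 3
  coefficient of dx ∧ dz: ∂f_3/∂x - ∂f_1/∂z = ∂(x*y + 3*z^2 - 3)/∂x - ∂(y*(3 - 2*x))/∂z = y
  coefficient of dy ∧ dz: ∂f_3/∂y - ∂f_2/∂z = ∂(x*y + 3*z^2 - 3)/∂y - ∂(-2*x*y + z)/∂z = x - 1
Assembling: d(omega) = (2*x - 2*y - 3) dx ∧ dy + (y) dx ∧ dz + (x - 1) dy ∧ dz.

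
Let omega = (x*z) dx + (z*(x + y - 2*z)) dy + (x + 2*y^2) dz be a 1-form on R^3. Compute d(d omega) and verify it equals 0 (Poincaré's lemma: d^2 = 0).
d(d omega) = 0

Step 1: d omega = sum_{i<j} (∂f_j/∂x_i - ∂f_i/∂x_j) dx_i ∧ dx_j:
  coeff of dx ∧ dy: z
  coeff of dx ∧ dz: 1 - x
  coeff of dy ∧ dz: -x + 3*y + 4*z
Step 2: Apply d again to each 2-form coefficient. The only possible 3-form in R^3 is dx ∧ dy ∧ dz, with coefficient
  ∂(coeff of dy∧dz)/∂x - ∂(coeff of dx∧dz)/∂y + ∂(coeff of dx∧dy)/∂z
  = ∂/∂x (-x + 3*y + 4*z) - ∂/∂y (1 - x) + ∂/∂z (z).
Each of these terms simplifies to sums of mixed partials that cancel in pairs. The result is 0 (by equality of mixed partials for smooth functions — Schwarz / Clairaut).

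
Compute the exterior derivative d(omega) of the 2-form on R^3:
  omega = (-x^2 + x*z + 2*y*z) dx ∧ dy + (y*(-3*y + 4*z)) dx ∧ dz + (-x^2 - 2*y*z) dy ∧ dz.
d(omega) = (-x + 8*y - 4*z) dx ∧ dy ∧ dz

For a 2-form omega = sum_{i<j} g_{ij} dx_i ∧ dx_j, the exterior derivative is
  d(omega) = sum_{i<j} d(g_{ij}) ∧ dx_i ∧ dx_j = sum_{i<j, k} (∂g_{ij}/∂x_k) dx_k ∧ dx_i ∧ dx_j.
Expand each term, using dx_k ∧ dx_i ∧ dx_j = sgn(permutation) dx_{(a)} ∧ dx_{(b)} ∧ dx_{(c)} with (a < b < c) sorted:
  d(-x^2 + x*z + 2*y*z) includes (∂/∂z)(-x^2 + x*z + 2*y*z) dz = (x + 2*y) dz, which multiplied by dx ∧ dy gives (x + 2*y) dx ∧ dy ∧ dz
  d(y*(-3*y + 4*z)) includes (∂/∂y)(y*(-3*y + 4*z)) dy = (-6*y + 4*z) dy, which multiplied by dx ∧ dz gives (6*y - 4*z) dx ∧ dy ∧ dz
  d(-x^2 - 2*y*z) includes (∂/∂x)(-x^2 - 2*y*z) dx = (-2*x) dx, which multiplied by dy ∧ dz gives (-2*x) dx ∧ dy ∧ dz
Collecting like 3-forms: d(omega) = (-x + 8*y - 4*z) dx ∧ dy ∧ dz.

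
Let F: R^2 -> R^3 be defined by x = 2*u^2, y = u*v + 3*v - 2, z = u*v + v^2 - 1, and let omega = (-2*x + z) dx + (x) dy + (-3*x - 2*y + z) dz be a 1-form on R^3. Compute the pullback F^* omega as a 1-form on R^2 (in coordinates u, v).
F^* omega = (-16*u^3 + 3*u*v^2 - 4*u + v^3 - 6*v^2 + 3*v) du + (-4*u^3 - 13*u^2*v + 6*u^2 - u*v^2 - 6*u*v + 3*u + 2*v^3 - 12*v^2 + 6*v) dv

Using F^*(f dg) = (f ∘ F) d(g ∘ F), substitute each coordinate x_i by F_i(u, v) in f_i, and replace dx_i by d F_i = (∂F_i/∂u) du + (∂F_i/∂v) dv.
  For the x component: f_1(F) = -4*u^2 + u*v + v^2 - 1; d F_1 = (4*u) du + (0) dv
  For the y component: f_2(F) = 2*u^2; d F_2 = (v) du + (u + 3) dv
  For the z component: f_3(F) = -6*u^2 - u*v + v^2 - 6*v + 3; d F_3 = (v) du + (u + 2*v) dv
Combining and collecting du, dv coefficients:
  coeff of du: -16*u^3 + 3*u*v^2 - 4*u + v^3 - 6*v^2 + 3*v
  coeff of dv: -4*u^3 - 13*u^2*v + 6*u^2 - u*v^2 - 6*u*v + 3*u + 2*v^3 - 12*v^2 + 6*v
F^* omega = (-16*u^3 + 3*u*v^2 - 4*u + v^3 - 6*v^2 + 3*v) du + (-4*u^3 - 13*u^2*v + 6*u^2 - u*v^2 - 6*u*v + 3*u + 2*v^3 - 12*v^2 + 6*v) dv.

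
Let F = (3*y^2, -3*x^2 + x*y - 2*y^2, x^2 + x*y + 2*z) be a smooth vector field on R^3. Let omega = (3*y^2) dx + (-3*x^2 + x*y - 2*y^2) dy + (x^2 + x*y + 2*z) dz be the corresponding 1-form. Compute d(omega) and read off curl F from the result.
d(omega) = (x) dy ∧ dz + (-2*x - y) dz ∧ dx + (-6*x - 5*y) dx ∧ dy; curl F = (x, -2*x - y, -6*x - 5*y)

d omega = sum_{i<j} (∂f_j/∂x_i - ∂f_i/∂x_j) dx_i ∧ dx_j. Under the identification (dy ∧ dz, dz ∧ dx, dx ∧ dy) ↔ (e_x, e_y, e_z), the coefficients are exactly the components of curl F. Compute:
  ∂R/∂y - ∂Q/∂z = (x) - (0) = x
  ∂P/∂z - ∂R/∂x = (0) - (2*x + y) = -2*x - y
  ∂Q/∂x - ∂P/∂y = (-6*x + y) - (6*y) = -6*x - 5*y.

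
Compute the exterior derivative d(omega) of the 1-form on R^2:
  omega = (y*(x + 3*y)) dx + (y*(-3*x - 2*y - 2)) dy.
d(omega) = (-x - 9*y) dx ∧ dy

For a 1-form omega = sum_i f_i dx_i, the exterior derivative is
  d(omega) = sum_{i < j} (∂f_j/∂x_i - ∂f_i/∂x_j) dx_i ∧ dx_j.
  coefficient of dx ∧ dy: ∂f_2/∂x - ∂f_1/∂y = ∂(y*(-3*x - 2*y - 2))/∂x - ∂(y*(x + 3*y))/∂y = -x - 9*y
Assembling: d(omega) = (-x - 9*y) dx ∧ dy.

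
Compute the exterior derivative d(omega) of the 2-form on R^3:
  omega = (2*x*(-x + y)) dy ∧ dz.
d(omega) = (-4*x + 2*y) dx ∧ dy ∧ dz

For a 2-form omega = sum_{i<j} g_{ij} dx_i ∧ dx_j, the exterior derivative is
  d(omega) = sum_{i<j} d(g_{ij}) ∧ dx_i ∧ dx_j = sum_{i<j, k} (∂g_{ij}/∂x_k) dx_k ∧ dx_i ∧ dx_j.
Expand each term, using dx_k ∧ dx_i ∧ dx_j = sgn(permutation) dx_{(a)} ∧ dx_{(b)} ∧ dx_{(c)} with (a < b < c) sorted:
  d(2*x*(-x + y)) includes (∂/∂x)(2*x*(-x + y)) dx = (-4*x + 2*y) dx, which multiplied by dy ∧ dz gives (-4*x + 2*y) dx ∧ dy ∧ dz
Collecting like 3-forms: d(omega) = (-4*x + 2*y) dx ∧ dy ∧ dz.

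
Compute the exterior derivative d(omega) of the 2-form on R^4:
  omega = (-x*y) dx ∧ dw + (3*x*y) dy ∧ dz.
d(omega) = (x) dx ∧ dy ∧ dw + (3*y) dx ∧ dy ∧ dz

For a 2-form omega = sum_{i<j} g_{ij} dx_i ∧ dx_j, the exterior derivative is
  d(omega) = sum_{i<j} d(g_{ij}) ∧ dx_i ∧ dx_j = sum_{i<j, k} (∂g_{ij}/∂x_k) dx_k ∧ dx_i ∧ dx_j.
Expand each term, using dx_k ∧ dx_i ∧ dx_j = sgn(permutation) dx_{(a)} ∧ dx_{(b)} ∧ dx_{(c)} with (a < b < c) sorted:
  d(-x*y) includes (∂/∂y)(-x*y) dy = (-x) dy, which multiplied by dx ∧ dw gives (x) dx ∧ dy ∧ dw
  d(3*x*y) includes (∂/∂x)(3*x*y) dx = (3*y) dx, which multiplied by dy ∧ dz gives (3*y) dx ∧ dy ∧ dz
Collecting like 3-forms: d(omega) = (x) dx ∧ dy ∧ dw + (3*y) dx ∧ dy ∧ dz.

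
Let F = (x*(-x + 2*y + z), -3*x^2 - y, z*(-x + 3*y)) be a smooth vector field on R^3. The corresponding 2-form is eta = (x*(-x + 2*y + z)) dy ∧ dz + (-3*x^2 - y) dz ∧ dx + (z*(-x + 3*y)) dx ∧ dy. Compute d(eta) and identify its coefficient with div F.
d(eta) = (-3*x + 5*y + z - 1) dx ∧ dy ∧ dz; div F = -3*x + 5*y + z - 1

For a 2-form in R^3 of the form above, applying d gives a 3-form with coefficient ∂P/∂x + ∂Q/∂y + ∂R/∂z:
  ∂P/∂x = -2*x + 2*y + z
  ∂Q/∂y = -1
  ∂R/∂z = -x + 3*y
Sum = -3*x + 5*y + z - 1, which is exactly div F.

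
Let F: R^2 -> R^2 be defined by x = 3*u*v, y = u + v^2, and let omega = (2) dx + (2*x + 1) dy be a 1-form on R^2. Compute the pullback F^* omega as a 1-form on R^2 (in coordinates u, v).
F^* omega = (6*u*v + 6*v + 1) du + (12*u*v^2 + 6*u + 2*v) dv

Using F^*(f dg) = (f ∘ F) d(g ∘ F), substitute each coordinate x_i by F_i(u, v) in f_i, and replace dx_i by d F_i = (∂F_i/∂u) du + (∂F_i/∂v) dv.
  For the x component: f_1(F) = 2; d F_1 = (3*v) du + (3*u) dv
  For the y component: f_2(F) = 6*u*v + 1; d F_2 = (1) du + (2*v) dv
Combining and collecting du, dv coefficients:
  coeff of du: 6*u*v + 6*v + 1
  coeff of dv: 12*u*v^2 + 6*u + 2*v
F^* omega = (6*u*v + 6*v + 1) du + (12*u*v^2 + 6*u + 2*v) dv.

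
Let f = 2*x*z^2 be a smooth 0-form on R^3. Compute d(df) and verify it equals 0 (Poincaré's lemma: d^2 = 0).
d(df) = 0

Step 1: df = sum_i (∂f/∂x_i) dx_i = (2*z^2) dx + (0) dy + (4*x*z) dz.
Step 2: Apply d again. Using the 1-form formula, the coefficient of dx ∧ dy in d(df) is ∂^2 f/∂x ∂y - ∂^2 f/∂y ∂x = (0) - (0) = 0 (equality of mixed partials for smooth f).
Similarly for dx ∧ dz and dy ∧ dz — all coefficients vanish. So d(df) = 0.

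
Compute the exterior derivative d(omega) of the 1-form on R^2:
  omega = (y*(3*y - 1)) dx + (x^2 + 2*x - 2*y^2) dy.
d(omega) = (2*x - 6*y + 3) dx ∧ dy

For a 1-form omega = sum_i f_i dx_i, the exterior derivative is
  d(omega) = sum_{i < j} (∂f_j/∂x_i - ∂f_i/∂x_j) dx_i ∧ dx_j.
  coefficient of dx ∧ dy: ∂f_2/∂x - ∂f_1/∂y = ∂(x^2 + 2*x - 2*y^2)/∂x - ∂(y*(3*y - 1))/∂y = 2*x - 6*y + 3
Assembling: d(omega) = (2*x - 6*y + 3) dx ∧ dy.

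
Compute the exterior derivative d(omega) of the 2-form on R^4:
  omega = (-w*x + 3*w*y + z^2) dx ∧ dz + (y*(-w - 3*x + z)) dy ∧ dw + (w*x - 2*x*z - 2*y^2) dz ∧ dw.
d(omega) = (-3*w) dx ∧ dy ∧ dz + (w - x + 3*y - 2*z) dx ∧ dz ∧ dw + (-3*y) dx ∧ dy ∧ dw + (-5*y) dy ∧ dz ∧ dw

For a 2-form omega = sum_{i<j} g_{ij} dx_i ∧ dx_j, the exterior derivative is
  d(omega) = sum_{i<j} d(g_{ij}) ∧ dx_i ∧ dx_j = sum_{i<j, k} (∂g_{ij}/∂x_k) dx_k ∧ dx_i ∧ dx_j.
Expand each term, using dx_k ∧ dx_i ∧ dx_j = sgn(permutation) dx_{(a)} ∧ dx_{(b)} ∧ dx_{(c)} with (a < b < c) sorted:
  d(-w*x + 3*w*y + z^2) includes (∂/∂y)(-w*x + 3*w*y + z^2) dy = (3*w) dy, which multiplied by dx ∧ dz gives (-3*w) dx ∧ dy ∧ dz
  d(-w*x + 3*w*y + z^2) includes (∂/∂w)(-w*x + 3*w*y + z^2) dw = (-x + 3*y) dw, which multiplied by dx ∧ dz gives (-x + 3*y) dx ∧ dz ∧ dw
  d(y*(-w - 3*x + z)) includes (∂/∂x)(y*(-w - 3*x + z)) dx = (-3*y) dx, which multiplied by dy ∧ dw gives (-3*y) dx ∧ dy ∧ dw
  d(y*(-w - 3*x + z)) includes (∂/∂z)(y*(-w - 3*x + z)) dz = (y) dz, which multiplied by dy ∧ dw gives (-y) dy ∧ dz ∧ dw
  d(w*x - 2*x*z - 2*y^2) includes (∂/∂x)(w*x - 2*x*z - 2*y^2) dx = (w - 2*z) dx, which multiplied by dz ∧ dw gives (w - 2*z) dx ∧ dz ∧ dw
  d(w*x - 2*x*z - 2*y^2) includes (∂/∂y)(w*x - 2*x*z - 2*y^2) dy = (-4*y) dy, which multiplied by dz ∧ dw gives (-4*y) dy ∧ dz ∧ dw
Collecting like 3-forms: d(omega) = (-3*w) dx ∧ dy ∧ dz + (w - x + 3*y - 2*z) dx ∧ dz ∧ dw + (-3*y) dx ∧ dy ∧ dw + (-5*y) dy ∧ dz ∧ dw.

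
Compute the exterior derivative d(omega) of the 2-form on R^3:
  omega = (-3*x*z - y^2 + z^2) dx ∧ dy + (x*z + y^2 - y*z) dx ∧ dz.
d(omega) = (-3*x - 2*y + 3*z) dx ∧ dy ∧ dz

For a 2-form omega = sum_{i<j} g_{ij} dx_i ∧ dx_j, the exterior derivative is
  d(omega) = sum_{i<j} d(g_{ij}) ∧ dx_i ∧ dx_j = sum_{i<j, k} (∂g_{ij}/∂x_k) dx_k ∧ dx_i ∧ dx_j.
Expand each term, using dx_k ∧ dx_i ∧ dx_j = sgn(permutation) dx_{(a)} ∧ dx_{(b)} ∧ dx_{(c)} with (a < b < c) sorted:
  d(-3*x*z - y^2 + z^2) includes (∂/∂z)(-3*x*z - y^2 + z^2) dz = (-3*x + 2*z) dz, which multiplied by dx ∧ dy gives (-3*x + 2*z) dx ∧ dy ∧ dz
  d(x*z + y^2 - y*z) includes (∂/∂y)(x*z + y^2 - y*z) dy = (2*y - z) dy, which multiplied by dx ∧ dz gives (-2*y + z) dx ∧ dy ∧ dz
Collecting like 3-forms: d(omega) = (-3*x - 2*y + 3*z) dx ∧ dy ∧ dz.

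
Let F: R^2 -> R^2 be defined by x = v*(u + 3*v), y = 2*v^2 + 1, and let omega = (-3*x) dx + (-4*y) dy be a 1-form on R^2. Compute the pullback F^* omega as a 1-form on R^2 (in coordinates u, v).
F^* omega = (3*v^2*(-u - 3*v)) du + (v*(-3*u^2 - 27*u*v - 86*v^2 - 16)) dv

Using F^*(f dg) = (f ∘ F) d(g ∘ F), substitute each coordinate x_i by F_i(u, v) in f_i, and replace dx_i by d F_i = (∂F_i/∂u) du + (∂F_i/∂v) dv.
  For the x component: f_1(F) = 3*v*(-u - 3*v); d F_1 = (v) du + (u + 6*v) dv
  For the y component: f_2(F) = -8*v^2 - 4; d F_2 = (0) du + (4*v) dv
Combining and collecting du, dv coefficients:
  coeff of du: 3*v^2*(-u - 3*v)
  coeff of dv: v*(-3*u^2 - 27*u*v - 86*v^2 - 16)
F^* omega = (3*v^2*(-u - 3*v)) du + (v*(-3*u^2 - 27*u*v - 86*v^2 - 16)) dv.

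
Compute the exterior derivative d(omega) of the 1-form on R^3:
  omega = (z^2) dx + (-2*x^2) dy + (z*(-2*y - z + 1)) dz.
d(omega) = (-4*x) dx ∧ dy + (-2*z) dx ∧ dz + (-2*z) dy ∧ dz

For a 1-form omega = sum_i f_i dx_i, the exterior derivative is
  d(omega) = sum_{i < j} (∂f_j/∂x_i - ∂f_i/∂x_j) dx_i ∧ dx_j.
  coefficient of dx ∧ dy: ∂f_2/∂x - ∂f_1/∂y = ∂(-2*x^2)/∂x - ∂(z^2)/∂y = -4*x
  coefficient of dx ∧ dz: ∂f_3/∂x - ∂f_1/∂z = ∂(z*(-2*y - z + 1))/∂x - ∂(z^2)/∂z = -2*z
  coefficient of dy ∧ dz: ∂f_3/∂y - ∂f_2/∂z = ∂(z*(-2*y - z + 1))/∂y - ∂(-2*x^2)/∂z = -2*z
Assembling: d(omega) = (-4*x) dx ∧ dy + (-2*z) dx ∧ dz + (-2*z) dy ∧ dz.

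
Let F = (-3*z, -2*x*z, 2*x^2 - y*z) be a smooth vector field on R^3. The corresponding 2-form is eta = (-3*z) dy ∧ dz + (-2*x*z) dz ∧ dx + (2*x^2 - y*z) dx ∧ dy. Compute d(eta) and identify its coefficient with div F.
d(eta) = (-y) dx ∧ dy ∧ dz; div F = -y

For a 2-form in R^3 of the form above, applying d gives a 3-form with coefficient ∂P/∂x + ∂Q/∂y + ∂R/∂z:
  ∂P/∂x = 0
  ∂Q/∂y = 0
  ∂R/∂z = -y
Sum = -y, which is exactly div F.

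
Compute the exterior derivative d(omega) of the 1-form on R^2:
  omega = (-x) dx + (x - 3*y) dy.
d(omega) = (1) dx ∧ dy

For a 1-form omega = sum_i f_i dx_i, the exterior derivative is
  d(omega) = sum_{i < j} (∂f_j/∂x_i - ∂f_i/∂x_j) dx_i ∧ dx_j.
  coefficient of dx ∧ dy: ∂f_2/∂x - ∂f_1/∂y = ∂(x - 3*y)/∂x - ∂(-x)/∂y = 1
Assembling: d(omega) = (1) dx ∧ dy.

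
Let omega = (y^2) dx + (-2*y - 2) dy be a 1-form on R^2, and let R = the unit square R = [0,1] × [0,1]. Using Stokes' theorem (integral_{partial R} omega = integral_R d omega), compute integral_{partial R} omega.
integral_(partial R) omega = -1

Stokes: integral_partial_R omega = integral_R d omega with d omega = (∂Q/∂x - ∂P/∂y) dx ∧ dy.
  ∂Q/∂x = 0
  ∂P/∂y = 2*y
  integrand = ∂Q/∂x - ∂P/∂y = -2*y.
Integrating over R: integral_0^1 integral_0^1 (-2*y) dx dy = -1.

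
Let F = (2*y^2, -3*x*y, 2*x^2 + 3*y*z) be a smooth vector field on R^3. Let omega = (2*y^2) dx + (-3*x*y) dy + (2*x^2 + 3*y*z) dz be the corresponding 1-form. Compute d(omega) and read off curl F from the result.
d(omega) = (3*z) dy ∧ dz + (-4*x) dz ∧ dx + (-7*y) dx ∧ dy; curl F = (3*z, -4*x, -7*y)

d omega = sum_{i<j} (∂f_j/∂x_i - ∂f_i/∂x_j) dx_i ∧ dx_j. Under the identification (dy ∧ dz, dz ∧ dx, dx ∧ dy) ↔ (e_x, e_y, e_z), the coefficients are exactly the components of curl F. Compute:
  ∂R/∂y - ∂Q/∂z = (3*z) - (0) = 3*z
  ∂P/∂z - ∂R/∂x = (0) - (4*x) = -4*x
  ∂Q/∂x - ∂P/∂y = (-3*y) - (4*y) = -7*y.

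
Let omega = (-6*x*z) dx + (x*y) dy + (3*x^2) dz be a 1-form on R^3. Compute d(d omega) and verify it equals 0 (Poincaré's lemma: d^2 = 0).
d(d omega) = 0

Step 1: d omega = sum_{i<j} (∂f_j/∂x_i - ∂f_i/∂x_j) dx_i ∧ dx_j:
  coeff of dx ∧ dy: y
  coeff of dx ∧ dz: 12*x
  coeff of dy ∧ dz: 0
Step 2: Apply d again to each 2-form coefficient. The only possible 3-form in R^3 is dx ∧ dy ∧ dz, with coefficient
  ∂(coeff of dy∧dz)/∂x - ∂(coeff of dx∧dz)/∂y + ∂(coeff of dx∧dy)/∂z
  = ∂/∂x (0) - ∂/∂y (12*x) + ∂/∂z (y).
Each of these terms simplifies to sums of mixed partials that cancel in pairs. The result is 0 (by equality of mixed partials for smooth functions — Schwarz / Clairaut).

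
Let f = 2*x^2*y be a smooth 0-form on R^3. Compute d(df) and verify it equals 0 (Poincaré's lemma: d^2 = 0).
d(df) = 0

Step 1: df = sum_i (∂f/∂x_i) dx_i = (4*x*y) dx + (2*x^2) dy + (0) dz.
Step 2: Apply d again. Using the 1-form formula, the coefficient of dx ∧ dy in d(df) is ∂^2 f/∂x ∂y - ∂^2 f/∂y ∂x = (4*x) - (4*x) = 0 (equality of mixed partials for smooth f).
Similarly for dx ∧ dz and dy ∧ dz — all coefficients vanish. So d(df) = 0.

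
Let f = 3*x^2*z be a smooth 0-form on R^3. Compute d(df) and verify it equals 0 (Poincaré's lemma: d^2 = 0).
d(df) = 0

Step 1: df = sum_i (∂f/∂x_i) dx_i = (6*x*z) dx + (0) dy + (3*x^2) dz.
Step 2: Apply d again. Using the 1-form formula, the coefficient of dx ∧ dy in d(df) is ∂^2 f/∂x ∂y - ∂^2 f/∂y ∂x = (0) - (0) = 0 (equality of mixed partials for smooth f).
Similarly for dx ∧ dz and dy ∧ dz — all coefficients vanish. So d(df) = 0.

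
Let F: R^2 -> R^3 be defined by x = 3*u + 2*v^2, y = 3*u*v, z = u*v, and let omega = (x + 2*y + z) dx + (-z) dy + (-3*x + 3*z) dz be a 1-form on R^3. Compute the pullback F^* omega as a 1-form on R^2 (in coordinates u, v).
F^* omega = (12*u*v + 9*u - 6*v^3 + 6*v^2) du + (-9*u^2 + 22*u*v^2 + 12*u*v + 8*v^3) dv

Using F^*(f dg) = (f ∘ F) d(g ∘ F), substitute each coordinate x_i by F_i(u, v) in f_i, and replace dx_i by d F_i = (∂F_i/∂u) du + (∂F_i/∂v) dv.
  For the x component: f_1(F) = 7*u*v + 3*u + 2*v^2; d F_1 = (3) du + (4*v) dv
  For the y component: f_2(F) = -u*v; d F_2 = (3*v) du + (3*u) dv
  For the z component: f_3(F) = 3*u*v - 9*u - 6*v^2; d F_3 = (v) du + (u) dv
Combining and collecting du, dv coefficients:
  coeff of du: 12*u*v + 9*u - 6*v^3 + 6*v^2
  coeff of dv: -9*u^2 + 22*u*v^2 + 12*u*v + 8*v^3
F^* omega = (12*u*v + 9*u - 6*v^3 + 6*v^2) du + (-9*u^2 + 22*u*v^2 + 12*u*v + 8*v^3) dv.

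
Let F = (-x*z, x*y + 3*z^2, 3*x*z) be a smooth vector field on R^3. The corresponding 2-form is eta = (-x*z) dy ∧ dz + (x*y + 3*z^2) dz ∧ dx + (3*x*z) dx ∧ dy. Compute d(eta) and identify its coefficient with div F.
d(eta) = (4*x - z) dx ∧ dy ∧ dz; div F = 4*x - z

For a 2-form in R^3 of the form above, applying d gives a 3-form with coefficient ∂P/∂x + ∂Q/∂y + ∂R/∂z:
  ∂P/∂x = -z
  ∂Q/∂y = x
  ∂R/∂z = 3*x
Sum = 4*x - z, which is exactly div F.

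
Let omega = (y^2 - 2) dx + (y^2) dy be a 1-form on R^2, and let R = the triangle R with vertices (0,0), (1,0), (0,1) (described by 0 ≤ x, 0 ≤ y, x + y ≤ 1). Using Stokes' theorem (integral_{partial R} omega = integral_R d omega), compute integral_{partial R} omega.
integral_(partial R) omega = -1/3

Stokes: integral_partial_R omega = integral_R d omega with d omega = (∂Q/∂x - ∂P/∂y) dx ∧ dy.
  ∂Q/∂x = 0
  ∂P/∂y = 2*y
  integrand = ∂Q/∂x - ∂P/∂y = -2*y.
Integrating over R: integral_0^1 integral_0^{1-x} (-2*y) dy dx = -1/3.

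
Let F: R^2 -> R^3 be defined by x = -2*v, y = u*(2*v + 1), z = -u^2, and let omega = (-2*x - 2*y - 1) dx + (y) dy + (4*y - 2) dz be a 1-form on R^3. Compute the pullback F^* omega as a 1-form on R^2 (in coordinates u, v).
F^* omega = (u*(-16*u*v - 8*u + 4*v^2 + 4*v + 5)) du + (4*u^2*v + 2*u^2 + 8*u*v + 4*u - 8*v + 2) dv

Using F^*(f dg) = (f ∘ F) d(g ∘ F), substitute each coordinate x_i by F_i(u, v) in f_i, and replace dx_i by d F_i = (∂F_i/∂u) du + (∂F_i/∂v) dv.
  For the x component: f_1(F) = -4*u*v - 2*u + 4*v - 1; d F_1 = (0) du + (-2) dv
  For the y component: f_2(F) = u*(2*v + 1); d F_2 = (2*v + 1) du + (2*u) dv
  For the z component: f_3(F) = 8*u*v + 4*u - 2; d F_3 = (-2*u) du + (0) dv
Combining and collecting du, dv coefficients:
  coeff of du: u*(-16*u*v - 8*u + 4*v^2 + 4*v + 5)
  coeff of dv: 4*u^2*v + 2*u^2 + 8*u*v + 4*u - 8*v + 2
F^* omega = (u*(-16*u*v - 8*u + 4*v^2 + 4*v + 5)) du + (4*u^2*v + 2*u^2 + 8*u*v + 4*u - 8*v + 2) dv.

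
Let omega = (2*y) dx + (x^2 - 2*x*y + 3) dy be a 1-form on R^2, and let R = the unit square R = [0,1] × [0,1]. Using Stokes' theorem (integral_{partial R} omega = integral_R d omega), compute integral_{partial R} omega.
integral_(partial R) omega = -2

Stokes: integral_partial_R omega = integral_R d omega with d omega = (∂Q/∂x - ∂P/∂y) dx ∧ dy.
  ∂Q/∂x = 2*x - 2*y
  ∂P/∂y = 2
  integrand = ∂Q/∂x - ∂P/∂y = 2*x - 2*y - 2.
Integrating over R: integral_0^1 integral_0^1 (2*x - 2*y - 2) dx dy = -2.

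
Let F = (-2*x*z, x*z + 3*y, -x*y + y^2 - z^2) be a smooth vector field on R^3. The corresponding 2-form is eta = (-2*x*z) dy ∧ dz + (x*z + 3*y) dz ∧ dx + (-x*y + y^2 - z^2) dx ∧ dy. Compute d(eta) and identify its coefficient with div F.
d(eta) = (3 - 4*z) dx ∧ dy ∧ dz; div F = 3 - 4*z

For a 2-form in R^3 of the form above, applying d gives a 3-form with coefficient ∂P/∂x + ∂Q/∂y + ∂R/∂z:
  ∂P/∂x = -2*z
  ∂Q/∂y = 3
  ∂R/∂z = -2*z
Sum = 3 - 4*z, which is exactly div F.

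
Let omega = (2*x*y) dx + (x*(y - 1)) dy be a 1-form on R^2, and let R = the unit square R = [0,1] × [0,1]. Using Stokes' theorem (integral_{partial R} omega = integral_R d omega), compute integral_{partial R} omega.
integral_(partial R) omega = -3/2

Stokes: integral_partial_R omega = integral_R d omega with d omega = (∂Q/∂x - ∂P/∂y) dx ∧ dy.
  ∂Q/∂x = y - 1
  ∂P/∂y = 2*x
  integrand = ∂Q/∂x - ∂P/∂y = -2*x + y - 1.
Integrating over R: integral_0^1 integral_0^1 (-2*x + y - 1) dx dy = -3/2.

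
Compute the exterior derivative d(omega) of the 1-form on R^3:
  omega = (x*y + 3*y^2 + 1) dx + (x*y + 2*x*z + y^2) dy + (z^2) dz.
d(omega) = (-x - 5*y + 2*z) dx ∧ dy + (-2*x) dy ∧ dz

For a 1-form omega = sum_i f_i dx_i, the exterior derivative is
  d(omega) = sum_{i < j} (∂f_j/∂x_i - ∂f_i/∂x_j) dx_i ∧ dx_j.
  coefficient of dx ∧ dy: ∂f_2/∂x - ∂f_1/∂y = ∂(x*y + 2*x*z + y^2)/∂x - ∂(x*y + 3*y^2 + 1)/∂y = -x - 5*y + 2*z
  coefficient of dy ∧ dz: ∂f_3/∂y - ∂f_2/∂z = ∂(z^2)/∂y - ∂(x*y + 2*x*z + y^2)/∂z = -2*x
Assembling: d(omega) = (-x - 5*y + 2*z) dx ∧ dy + (-2*x) dy ∧ dz.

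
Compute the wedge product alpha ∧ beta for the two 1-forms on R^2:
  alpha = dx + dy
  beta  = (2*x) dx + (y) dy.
alpha ∧ beta = (-2*x + y) dx ∧ dy

Distribute the wedge, using dx_i ∧ dx_j = -dx_j ∧ dx_i and dx_i ∧ dx_i = 0. For each pair (i, j) with i < j, the coefficient of dx_i ∧ dx_j in alpha ∧ beta is (alpha_i * beta_j - alpha_j * beta_i). Collecting: alpha ∧ beta = (-2*x + y) dx ∧ dy.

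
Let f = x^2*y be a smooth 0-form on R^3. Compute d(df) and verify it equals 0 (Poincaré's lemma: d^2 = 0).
d(df) = 0

Step 1: df = sum_i (∂f/∂x_i) dx_i = (2*x*y) dx + (x^2) dy + (0) dz.
Step 2: Apply d again. Using the 1-form formula, the coefficient of dx ∧ dy in d(df) is ∂^2 f/∂x ∂y - ∂^2 f/∂y ∂x = (2*x) - (2*x) = 0 (equality of mixed partials for smooth f).
Similarly for dx ∧ dz and dy ∧ dz — all coefficients vanish. So d(df) = 0.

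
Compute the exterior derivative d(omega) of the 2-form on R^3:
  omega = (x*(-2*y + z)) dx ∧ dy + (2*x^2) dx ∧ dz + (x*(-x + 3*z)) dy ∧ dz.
d(omega) = (-x + 3*z) dx ∧ dy ∧ dz

For a 2-form omega = sum_{i<j} g_{ij} dx_i ∧ dx_j, the exterior derivative is
  d(omega) = sum_{i<j} d(g_{ij}) ∧ dx_i ∧ dx_j = sum_{i<j, k} (∂g_{ij}/∂x_k) dx_k ∧ dx_i ∧ dx_j.
Expand each term, using dx_k ∧ dx_i ∧ dx_j = sgn(permutation) dx_{(a)} ∧ dx_{(b)} ∧ dx_{(c)} with (a < b < c) sorted:
  d(x*(-2*y + z)) includes (∂/∂z)(x*(-2*y + z)) dz = (x) dz, which multiplied by dx ∧ dy gives (x) dx ∧ dy ∧ dz
  d(x*(-x + 3*z)) includes (∂/∂x)(x*(-x + 3*z)) dx = (-2*x + 3*z) dx, which multiplied by dy ∧ dz gives (-2*x + 3*z) dx ∧ dy ∧ dz
Collecting like 3-forms: d(omega) = (-x + 3*z) dx ∧ dy ∧ dz.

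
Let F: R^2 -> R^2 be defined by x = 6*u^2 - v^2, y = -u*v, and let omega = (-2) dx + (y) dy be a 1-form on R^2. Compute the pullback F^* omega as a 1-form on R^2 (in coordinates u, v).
F^* omega = (u*(v^2 - 24)) du + (v*(u^2 + 4)) dv

Using F^*(f dg) = (f ∘ F) d(g ∘ F), substitute each coordinate x_i by F_i(u, v) in f_i, and replace dx_i by d F_i = (∂F_i/∂u) du + (∂F_i/∂v) dv.
  For the x component: f_1(F) = -2; d F_1 = (12*u) du + (-2*v) dv
  For the y component: f_2(F) = -u*v; d F_2 = (-v) du + (-u) dv
Combining and collecting du, dv coefficients:
  coeff of du: u*(v^2 - 24)
  coeff of dv: v*(u^2 + 4)
F^* omega = (u*(v^2 - 24)) du + (v*(u^2 + 4)) dv.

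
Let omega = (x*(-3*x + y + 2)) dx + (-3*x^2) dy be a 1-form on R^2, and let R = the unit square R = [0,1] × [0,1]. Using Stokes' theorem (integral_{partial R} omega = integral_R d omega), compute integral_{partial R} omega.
integral_(partial R) omega = -7/2

Stokes: integral_partial_R omega = integral_R d omega with d omega = (∂Q/∂x - ∂P/∂y) dx ∧ dy.
  ∂Q/∂x = -6*x
  ∂P/∂y = x
  integrand = ∂Q/∂x - ∂P/∂y = -7*x.
Integrating over R: integral_0^1 integral_0^1 (-7*x) dx dy = -7/2.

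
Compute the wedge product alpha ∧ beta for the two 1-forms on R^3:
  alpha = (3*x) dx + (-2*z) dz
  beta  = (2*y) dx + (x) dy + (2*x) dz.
alpha ∧ beta = (3*x^2) dx ∧ dy + (6*x^2 + 4*y*z) dx ∧ dz + (2*x*z) dy ∧ dz

Distribute the wedge, using dx_i ∧ dx_j = -dx_j ∧ dx_i and dx_i ∧ dx_i = 0. For each pair (i, j) with i < j, the coefficient of dx_i ∧ dx_j in alpha ∧ beta is (alpha_i * beta_j - alpha_j * beta_i). Collecting: alpha ∧ beta = (3*x^2) dx ∧ dy + (6*x^2 + 4*y*z) dx ∧ dz + (2*x*z) dy ∧ dz.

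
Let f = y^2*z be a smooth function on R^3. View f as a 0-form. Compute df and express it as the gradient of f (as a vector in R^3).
df = (0) dx + (2*y*z) dy + (y^2) dz; grad f = (0, 2*y*z, y^2)

For a 0-form f, d f = (∂f/∂x) dx + (∂f/∂y) dy + (∂f/∂z) dz. The components of the vector representation are exactly the entries of grad f in Cartesian coordinates:
  ∂f/∂x = 0
  ∂f/∂y = 2*y*z
  ∂f/∂z = y^2.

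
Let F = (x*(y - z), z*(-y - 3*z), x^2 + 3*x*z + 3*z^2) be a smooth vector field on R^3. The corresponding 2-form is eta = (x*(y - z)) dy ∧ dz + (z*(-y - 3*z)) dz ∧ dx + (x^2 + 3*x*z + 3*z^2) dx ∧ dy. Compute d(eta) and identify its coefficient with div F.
d(eta) = (3*x + y + 4*z) dx ∧ dy ∧ dz; div F = 3*x + y + 4*z

For a 2-form in R^3 of the form above, applying d gives a 3-form with coefficient ∂P/∂x + ∂Q/∂y + ∂R/∂z:
  ∂P/∂x = y - z
  ∂Q/∂y = -z
  ∂R/∂z = 3*x + 6*z
Sum = 3*x + y + 4*z, which is exactly div F.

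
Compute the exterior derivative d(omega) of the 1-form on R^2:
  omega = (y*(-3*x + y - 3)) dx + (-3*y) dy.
d(omega) = (3*x - 2*y + 3) dx ∧ dy

For a 1-form omega = sum_i f_i dx_i, the exterior derivative is
  d(omega) = sum_{i < j} (∂f_j/∂x_i - ∂f_i/∂x_j) dx_i ∧ dx_j.
  coefficient of dx ∧ dy: ∂f_2/∂x - ∂f_1/∂y = ∂(-3*y)/∂x - ∂(y*(-3*x + y - 3))/∂y = 3*x - 2*y + 3
Assembling: d(omega) = (3*x - 2*y + 3) dx ∧ dy.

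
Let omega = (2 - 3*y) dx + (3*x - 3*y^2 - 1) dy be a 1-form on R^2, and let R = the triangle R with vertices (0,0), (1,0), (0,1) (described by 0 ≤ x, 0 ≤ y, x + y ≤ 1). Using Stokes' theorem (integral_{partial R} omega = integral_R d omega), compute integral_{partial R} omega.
integral_(partial R) omega = 3

Stokes: integral_partial_R omega = integral_R d omega with d omega = (∂Q/∂x - ∂P/∂y) dx ∧ dy.
  ∂Q/∂x = 3
  ∂P/∂y = -3
  integrand = ∂Q/∂x - ∂P/∂y = 6.
Integrating over R: integral_0^1 integral_0^{1-x} (6) dy dx = 3.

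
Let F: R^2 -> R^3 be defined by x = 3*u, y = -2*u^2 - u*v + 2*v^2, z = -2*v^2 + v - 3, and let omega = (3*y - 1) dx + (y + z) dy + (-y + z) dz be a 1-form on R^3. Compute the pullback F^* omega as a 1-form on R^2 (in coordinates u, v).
F^* omega = (8*u^3 + 6*u^2*v - 18*u^2 + u*v^2 - 13*u*v + 12*u + 17*v^2 + 3*v - 3) du + (2*u^3 - 15*u^2*v + 2*u^2 - 8*u*v^2 + 3*u + 16*v^3 - 4*v^2 + v - 3) dv

Using F^*(f dg) = (f ∘ F) d(g ∘ F), substitute each coordinate x_i by F_i(u, v) in f_i, and replace dx_i by d F_i = (∂F_i/∂u) du + (∂F_i/∂v) dv.
  For the x component: f_1(F) = -6*u^2 - 3*u*v + 6*v^2 - 1; d F_1 = (3) du + (0) dv
  For the y component: f_2(F) = -2*u^2 - u*v + v - 3; d F_2 = (-4*u - v) du + (-u + 4*v) dv
  For the z component: f_3(F) = 2*u^2 + u*v - 4*v^2 + v - 3; d F_3 = (0) du + (1 - 4*v) dv
Combining and collecting du, dv coefficients:
  coeff of du: 8*u^3 + 6*u^2*v - 18*u^2 + u*v^2 - 13*u*v + 12*u + 17*v^2 + 3*v - 3
  coeff of dv: 2*u^3 - 15*u^2*v + 2*u^2 - 8*u*v^2 + 3*u + 16*v^3 - 4*v^2 + v - 3
F^* omega = (8*u^3 + 6*u^2*v - 18*u^2 + u*v^2 - 13*u*v + 12*u + 17*v^2 + 3*v - 3) du + (2*u^3 - 15*u^2*v + 2*u^2 - 8*u*v^2 + 3*u + 16*v^3 - 4*v^2 + v - 3) dv.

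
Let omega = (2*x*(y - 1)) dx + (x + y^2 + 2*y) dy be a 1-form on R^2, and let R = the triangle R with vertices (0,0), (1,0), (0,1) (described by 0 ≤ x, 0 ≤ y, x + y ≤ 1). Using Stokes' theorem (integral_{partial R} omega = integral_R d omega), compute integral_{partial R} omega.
integral_(partial R) omega = 1/6

Stokes: integral_partial_R omega = integral_R d omega with d omega = (∂Q/∂x - ∂P/∂y) dx ∧ dy.
  ∂Q/∂x = 1
  ∂P/∂y = 2*x
  integrand = ∂Q/∂x - ∂P/∂y = 1 - 2*x.
Integrating over R: integral_0^1 integral_0^{1-x} (1 - 2*x) dy dx = 1/6.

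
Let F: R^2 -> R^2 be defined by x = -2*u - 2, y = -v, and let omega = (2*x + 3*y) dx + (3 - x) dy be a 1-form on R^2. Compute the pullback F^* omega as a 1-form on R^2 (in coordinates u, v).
F^* omega = (8*u + 6*v + 8) du + (-2*u - 5) dv

Using F^*(f dg) = (f ∘ F) d(g ∘ F), substitute each coordinate x_i by F_i(u, v) in f_i, and replace dx_i by d F_i = (∂F_i/∂u) du + (∂F_i/∂v) dv.
  For the x component: f_1(F) = -4*u - 3*v - 4; d F_1 = (-2) du + (0) dv
  For the y component: f_2(F) = 2*u + 5; d F_2 = (0) du + (-1) dv
Combining and collecting du, dv coefficients:
  coeff of du: 8*u + 6*v + 8
  coeff of dv: -2*u - 5
F^* omega = (8*u + 6*v + 8) du + (-2*u - 5) dv.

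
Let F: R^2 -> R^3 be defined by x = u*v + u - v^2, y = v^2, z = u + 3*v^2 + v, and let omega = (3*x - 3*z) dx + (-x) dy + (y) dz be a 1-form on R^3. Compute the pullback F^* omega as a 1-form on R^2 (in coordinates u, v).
F^* omega = (v*(3*u*v + 3*u - 12*v^2 - 14*v - 3)) du + (v*(3*u^2 - 20*u*v - 5*u + 32*v^2 + 7*v)) dv

Using F^*(f dg) = (f ∘ F) d(g ∘ F), substitute each coordinate x_i by F_i(u, v) in f_i, and replace dx_i by d F_i = (∂F_i/∂u) du + (∂F_i/∂v) dv.
  For the x component: f_1(F) = 3*v*(u - 4*v - 1); d F_1 = (v + 1) du + (u - 2*v) dv
  For the y component: f_2(F) = -u*v - u + v^2; d F_2 = (0) du + (2*v) dv
  For the z component: f_3(F) = v^2; d F_3 = (1) du + (6*v + 1) dv
Combining and collecting du, dv coefficients:
  coeff of du: v*(3*u*v + 3*u - 12*v^2 - 14*v - 3)
  coeff of dv: v*(3*u^2 - 20*u*v - 5*u + 32*v^2 + 7*v)
F^* omega = (v*(3*u*v + 3*u - 12*v^2 - 14*v - 3)) du + (v*(3*u^2 - 20*u*v - 5*u + 32*v^2 + 7*v)) dv.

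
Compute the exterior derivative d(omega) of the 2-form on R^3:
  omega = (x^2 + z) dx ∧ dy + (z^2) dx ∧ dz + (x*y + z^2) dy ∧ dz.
d(omega) = (y + 1) dx ∧ dy ∧ dz

For a 2-form omega = sum_{i<j} g_{ij} dx_i ∧ dx_j, the exterior derivative is
  d(omega) = sum_{i<j} d(g_{ij}) ∧ dx_i ∧ dx_j = sum_{i<j, k} (∂g_{ij}/∂x_k) dx_k ∧ dx_i ∧ dx_j.
Expand each term, using dx_k ∧ dx_i ∧ dx_j = sgn(permutation) dx_{(a)} ∧ dx_{(b)} ∧ dx_{(c)} with (a < b < c) sorted:
  d(x^2 + z) includes (∂/∂z)(x^2 + z) dz = (1) dz, which multiplied by dx ∧ dy gives (1) dx ∧ dy ∧ dz
  d(x*y + z^2) includes (∂/∂x)(x*y + z^2) dx = (y) dx, which multiplied by dy ∧ dz gives (y) dx ∧ dy ∧ dz
Collecting like 3-forms: d(omega) = (y + 1) dx ∧ dy ∧ dz.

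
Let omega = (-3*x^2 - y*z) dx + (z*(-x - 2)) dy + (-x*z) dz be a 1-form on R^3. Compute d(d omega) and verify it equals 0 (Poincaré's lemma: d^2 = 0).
d(d omega) = 0

Step 1: d omega = sum_{i<j} (∂f_j/∂x_i - ∂f_i/∂x_j) dx_i ∧ dx_j:
  coeff of dx ∧ dy: 0
  coeff of dx ∧ dz: y - z
  coeff of dy ∧ dz: x + 2
Step 2: Apply d again to each 2-form coefficient. The only possible 3-form in R^3 is dx ∧ dy ∧ dz, with coefficient
  ∂(coeff of dy∧dz)/∂x - ∂(coeff of dx∧dz)/∂y + ∂(coeff of dx∧dy)/∂z
  = ∂/∂x (x + 2) - ∂/∂y (y - z) + ∂/∂z (0).
Each of these terms simplifies to sums of mixed partials that cancel in pairs. The result is 0 (by equality of mixed partials for smooth functions — Schwarz / Clairaut).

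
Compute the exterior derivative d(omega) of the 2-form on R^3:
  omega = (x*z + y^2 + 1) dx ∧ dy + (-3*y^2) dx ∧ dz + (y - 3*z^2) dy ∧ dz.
d(omega) = (x + 6*y) dx ∧ dy ∧ dz

For a 2-form omega = sum_{i<j} g_{ij} dx_i ∧ dx_j, the exterior derivative is
  d(omega) = sum_{i<j} d(g_{ij}) ∧ dx_i ∧ dx_j = sum_{i<j, k} (∂g_{ij}/∂x_k) dx_k ∧ dx_i ∧ dx_j.
Expand each term, using dx_k ∧ dx_i ∧ dx_j = sgn(permutation) dx_{(a)} ∧ dx_{(b)} ∧ dx_{(c)} with (a < b < c) sorted:
  d(x*z + y^2 + 1) includes (∂/∂z)(x*z + y^2 + 1) dz = (x) dz, which multiplied by dx ∧ dy gives (x) dx ∧ dy ∧ dz
  d(-3*y^2) includes (∂/∂y)(-3*y^2) dy = (-6*y) dy, which multiplied by dx ∧ dz gives (6*y) dx ∧ dy ∧ dz
Collecting like 3-forms: d(omega) = (x + 6*y) dx ∧ dy ∧ dz.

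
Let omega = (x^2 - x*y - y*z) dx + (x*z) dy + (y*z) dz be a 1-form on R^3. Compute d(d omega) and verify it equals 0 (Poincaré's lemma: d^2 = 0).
d(d omega) = 0

Step 1: d omega = sum_{i<j} (∂f_j/∂x_i - ∂f_i/∂x_j) dx_i ∧ dx_j:
  coeff of dx ∧ dy: x + 2*z
  coeff of dx ∧ dz: y
  coeff of dy ∧ dz: -x + z
Step 2: Apply d again to each 2-form coefficient. The only possible 3-form in R^3 is dx ∧ dy ∧ dz, with coefficient
  ∂(coeff of dy∧dz)/∂x - ∂(coeff of dx∧dz)/∂y + ∂(coeff of dx∧dy)/∂z
  = ∂/∂x (-x + z) - ∂/∂y (y) + ∂/∂z (x + 2*z).
Each of these terms simplifies to sums of mixed partials that cancel in pairs. The result is 0 (by equality of mixed partials for smooth functions — Schwarz / Clairaut).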